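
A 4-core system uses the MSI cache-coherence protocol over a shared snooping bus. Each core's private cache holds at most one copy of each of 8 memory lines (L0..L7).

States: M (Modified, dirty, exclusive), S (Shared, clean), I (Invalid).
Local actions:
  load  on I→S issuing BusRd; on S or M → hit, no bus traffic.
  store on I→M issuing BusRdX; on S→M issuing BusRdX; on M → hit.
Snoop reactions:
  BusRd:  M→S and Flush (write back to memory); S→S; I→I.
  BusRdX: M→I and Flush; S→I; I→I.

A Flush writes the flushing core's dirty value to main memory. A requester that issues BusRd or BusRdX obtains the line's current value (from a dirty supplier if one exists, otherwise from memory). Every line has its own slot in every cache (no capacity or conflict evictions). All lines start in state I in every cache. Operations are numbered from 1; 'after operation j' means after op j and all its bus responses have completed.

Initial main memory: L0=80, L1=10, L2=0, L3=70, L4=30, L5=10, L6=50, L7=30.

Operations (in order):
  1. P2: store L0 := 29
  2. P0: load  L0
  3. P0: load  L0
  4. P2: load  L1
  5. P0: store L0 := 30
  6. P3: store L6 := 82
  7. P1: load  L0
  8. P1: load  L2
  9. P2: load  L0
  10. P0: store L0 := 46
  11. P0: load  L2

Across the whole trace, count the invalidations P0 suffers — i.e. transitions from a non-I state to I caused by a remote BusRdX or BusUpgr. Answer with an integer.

[1] P2: store L0 := 29 | P0:I, P1:I, P2:M(29), P3:I | bus: BusRdX
[2] P0: load  L0 | P0:S(29), P1:I, P2:S(29), P3:I | bus: BusRd,Flush
[3] P0: load  L0 | P0:S(29), P1:I, P2:S(29), P3:I | bus: none
[4] P2: load  L1 | P0:I, P1:I, P2:S(10), P3:I | bus: BusRd
[5] P0: store L0 := 30 | P0:M(30), P1:I, P2:I, P3:I | bus: BusRdX
[6] P3: store L6 := 82 | P0:I, P1:I, P2:I, P3:M(82) | bus: BusRdX
[7] P1: load  L0 | P0:S(30), P1:S(30), P2:I, P3:I | bus: BusRd,Flush
[8] P1: load  L2 | P0:I, P1:S(0), P2:I, P3:I | bus: BusRd
[9] P2: load  L0 | P0:S(30), P1:S(30), P2:S(30), P3:I | bus: BusRd
[10] P0: store L0 := 46 | P0:M(46), P1:I, P2:I, P3:I | bus: BusRdX
[11] P0: load  L2 | P0:S(0), P1:S(0), P2:I, P3:I | bus: BusRd

invalidations = 0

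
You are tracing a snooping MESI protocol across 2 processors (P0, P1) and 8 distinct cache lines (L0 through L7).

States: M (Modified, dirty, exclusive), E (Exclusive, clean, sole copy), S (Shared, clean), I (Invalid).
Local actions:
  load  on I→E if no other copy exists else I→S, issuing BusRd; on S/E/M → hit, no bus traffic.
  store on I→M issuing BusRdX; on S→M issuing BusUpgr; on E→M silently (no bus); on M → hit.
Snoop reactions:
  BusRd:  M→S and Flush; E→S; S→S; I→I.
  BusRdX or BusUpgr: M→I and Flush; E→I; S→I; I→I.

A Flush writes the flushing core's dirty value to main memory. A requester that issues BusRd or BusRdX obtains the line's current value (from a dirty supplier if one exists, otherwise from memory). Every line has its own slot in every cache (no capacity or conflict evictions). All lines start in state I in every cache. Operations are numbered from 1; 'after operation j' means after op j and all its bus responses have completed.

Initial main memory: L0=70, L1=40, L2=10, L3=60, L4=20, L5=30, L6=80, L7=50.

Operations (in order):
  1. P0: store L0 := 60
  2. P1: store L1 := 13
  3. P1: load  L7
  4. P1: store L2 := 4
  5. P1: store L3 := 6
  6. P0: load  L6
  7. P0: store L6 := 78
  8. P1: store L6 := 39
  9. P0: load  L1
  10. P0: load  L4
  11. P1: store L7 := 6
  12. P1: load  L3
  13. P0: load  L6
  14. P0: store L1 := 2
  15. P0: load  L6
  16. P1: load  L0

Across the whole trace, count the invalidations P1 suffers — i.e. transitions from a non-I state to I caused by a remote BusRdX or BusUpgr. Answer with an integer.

invalidations = 1

1. P0: store L0 := 60  bus=[BusRdX]  L0: P0=M P1=I  mem[L0]=70
2. P1: store L1 := 13  bus=[BusRdX]  L1: P0=I P1=M  mem[L1]=40
3. P1: load  L7  bus=[BusRd]  L7: P0=I P1=E  mem[L7]=50
4. P1: store L2 := 4  bus=[BusRdX]  L2: P0=I P1=M  mem[L2]=10
5. P1: store L3 := 6  bus=[BusRdX]  L3: P0=I P1=M  mem[L3]=60
6. P0: load  L6  bus=[BusRd]  L6: P0=E P1=I  mem[L6]=80
7. P0: store L6 := 78  bus=[-]  L6: P0=M P1=I  mem[L6]=80
8. P1: store L6 := 39  bus=[BusRdX,Flush]  L6: P0=I P1=M  mem[L6]=78
9. P0: load  L1  bus=[BusRd,Flush]  L1: P0=S P1=S  mem[L1]=13
10. P0: load  L4  bus=[BusRd]  L4: P0=E P1=I  mem[L4]=20
11. P1: store L7 := 6  bus=[-]  L7: P0=I P1=M  mem[L7]=50
12. P1: load  L3  bus=[-]  L3: P0=I P1=M  mem[L3]=60
13. P0: load  L6  bus=[BusRd,Flush]  L6: P0=S P1=S  mem[L6]=39
14. P0: store L1 := 2  bus=[BusUpgr]  L1: P0=M P1=I  mem[L1]=13
15. P0: load  L6  bus=[-]  L6: P0=S P1=S  mem[L6]=39
16. P1: load  L0  bus=[BusRd,Flush]  L0: P0=S P1=S  mem[L0]=60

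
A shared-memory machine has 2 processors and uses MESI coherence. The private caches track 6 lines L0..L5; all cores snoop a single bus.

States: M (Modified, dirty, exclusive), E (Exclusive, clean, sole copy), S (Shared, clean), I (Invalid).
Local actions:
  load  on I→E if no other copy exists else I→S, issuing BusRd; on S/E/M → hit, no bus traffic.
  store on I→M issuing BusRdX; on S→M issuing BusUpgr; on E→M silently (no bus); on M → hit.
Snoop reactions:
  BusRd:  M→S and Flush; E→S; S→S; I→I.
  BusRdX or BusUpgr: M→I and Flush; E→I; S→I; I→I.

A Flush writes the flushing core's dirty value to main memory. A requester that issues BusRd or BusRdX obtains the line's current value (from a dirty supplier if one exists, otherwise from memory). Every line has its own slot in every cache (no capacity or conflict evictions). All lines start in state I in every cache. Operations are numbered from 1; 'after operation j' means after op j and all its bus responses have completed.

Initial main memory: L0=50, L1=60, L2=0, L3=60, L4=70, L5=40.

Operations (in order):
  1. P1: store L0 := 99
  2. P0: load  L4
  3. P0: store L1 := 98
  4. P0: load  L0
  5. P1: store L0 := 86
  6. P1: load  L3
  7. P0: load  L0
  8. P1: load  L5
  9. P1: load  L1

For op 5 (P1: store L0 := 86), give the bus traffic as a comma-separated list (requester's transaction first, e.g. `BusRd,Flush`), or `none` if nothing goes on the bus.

[1] P1: store L0 := 99 | P0:I, P1:M(99) | bus: BusRdX
[2] P0: load  L4 | P0:E(70), P1:I | bus: BusRd
[3] P0: store L1 := 98 | P0:M(98), P1:I | bus: BusRdX
[4] P0: load  L0 | P0:S(99), P1:S(99) | bus: BusRd,Flush
[5] P1: store L0 := 86 | P0:I, P1:M(86) | bus: BusUpgr
[6] P1: load  L3 | P0:I, P1:E(60) | bus: BusRd
[7] P0: load  L0 | P0:S(86), P1:S(86) | bus: BusRd,Flush
[8] P1: load  L5 | P0:I, P1:E(40) | bus: BusRd
[9] P1: load  L1 | P0:S(98), P1:S(98) | bus: BusRd,Flush

bus = BusUpgr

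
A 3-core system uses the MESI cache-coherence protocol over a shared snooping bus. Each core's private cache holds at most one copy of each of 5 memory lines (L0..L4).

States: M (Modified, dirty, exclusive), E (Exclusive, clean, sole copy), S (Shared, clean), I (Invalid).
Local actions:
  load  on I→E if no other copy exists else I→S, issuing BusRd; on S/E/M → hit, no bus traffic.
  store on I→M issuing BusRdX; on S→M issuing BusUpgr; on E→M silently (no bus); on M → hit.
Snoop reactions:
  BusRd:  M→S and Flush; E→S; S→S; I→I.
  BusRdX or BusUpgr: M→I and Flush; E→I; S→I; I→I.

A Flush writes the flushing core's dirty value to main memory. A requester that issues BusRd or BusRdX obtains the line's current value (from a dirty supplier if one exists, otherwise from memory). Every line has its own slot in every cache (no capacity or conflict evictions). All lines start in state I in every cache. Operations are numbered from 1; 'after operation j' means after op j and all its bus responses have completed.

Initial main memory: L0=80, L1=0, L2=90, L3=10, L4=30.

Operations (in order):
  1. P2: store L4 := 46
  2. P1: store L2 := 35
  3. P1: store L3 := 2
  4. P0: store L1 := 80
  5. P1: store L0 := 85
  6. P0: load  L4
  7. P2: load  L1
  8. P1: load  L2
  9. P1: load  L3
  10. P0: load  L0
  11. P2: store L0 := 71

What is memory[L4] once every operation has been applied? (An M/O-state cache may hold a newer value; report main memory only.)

step 1: P2: store L4 := 46  ⟶  IIM  (L4)  txn=BusRdX  M[L4]=30
step 2: P1: store L2 := 35  ⟶  IMI  (L2)  txn=BusRdX  M[L2]=90
step 3: P1: store L3 := 2  ⟶  IMI  (L3)  txn=BusRdX  M[L3]=10
step 4: P0: store L1 := 80  ⟶  MII  (L1)  txn=BusRdX  M[L1]=0
step 5: P1: store L0 := 85  ⟶  IMI  (L0)  txn=BusRdX  M[L0]=80
step 6: P0: load  L4  ⟶  SIS  (L4)  txn=BusRd+Flush  M[L4]=46
step 7: P2: load  L1  ⟶  SIS  (L1)  txn=BusRd+Flush  M[L1]=80
step 8: P1: load  L2  ⟶  IMI  (L2)  txn=∅  M[L2]=90
step 9: P1: load  L3  ⟶  IMI  (L3)  txn=∅  M[L3]=10
step 10: P0: load  L0  ⟶  SSI  (L0)  txn=BusRd+Flush  M[L0]=85
step 11: P2: store L0 := 71  ⟶  IIM  (L0)  txn=BusRdX  M[L0]=85

memory[L4] = 46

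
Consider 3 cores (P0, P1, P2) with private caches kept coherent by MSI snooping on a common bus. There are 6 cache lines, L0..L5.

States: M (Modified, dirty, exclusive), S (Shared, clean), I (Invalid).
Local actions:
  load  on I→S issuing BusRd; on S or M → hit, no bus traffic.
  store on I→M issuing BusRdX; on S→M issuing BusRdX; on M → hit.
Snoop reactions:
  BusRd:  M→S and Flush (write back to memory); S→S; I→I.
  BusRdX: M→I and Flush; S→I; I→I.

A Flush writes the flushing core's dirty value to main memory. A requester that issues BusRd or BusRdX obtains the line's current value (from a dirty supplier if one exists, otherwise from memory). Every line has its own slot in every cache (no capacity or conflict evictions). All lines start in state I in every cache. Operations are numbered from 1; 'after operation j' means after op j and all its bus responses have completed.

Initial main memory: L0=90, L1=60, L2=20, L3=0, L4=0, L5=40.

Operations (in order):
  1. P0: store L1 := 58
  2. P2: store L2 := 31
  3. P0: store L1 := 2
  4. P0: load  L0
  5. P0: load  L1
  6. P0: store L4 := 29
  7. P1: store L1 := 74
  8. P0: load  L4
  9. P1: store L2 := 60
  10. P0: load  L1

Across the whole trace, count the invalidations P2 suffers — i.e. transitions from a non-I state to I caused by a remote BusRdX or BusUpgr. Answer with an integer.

invalidations = 1

  op1 P0: store L1 := 58 → M/I/I on L1; bus BusRdX; mem=60
  op2 P2: store L2 := 31 → I/I/M on L2; bus BusRdX; mem=20
  op3 P0: store L1 := 2 → M/I/I on L1; bus (none); mem=60
  op4 P0: load  L0 → S/I/I on L0; bus BusRd; mem=90
  op5 P0: load  L1 → M/I/I on L1; bus (none); mem=60
  op6 P0: store L4 := 29 → M/I/I on L4; bus BusRdX; mem=0
  op7 P1: store L1 := 74 → I/M/I on L1; bus BusRdX Flush; mem=2
  op8 P0: load  L4 → M/I/I on L4; bus (none); mem=0
  op9 P1: store L2 := 60 → I/M/I on L2; bus BusRdX Flush; mem=31
  op10 P0: load  L1 → S/S/I on L1; bus BusRd Flush; mem=74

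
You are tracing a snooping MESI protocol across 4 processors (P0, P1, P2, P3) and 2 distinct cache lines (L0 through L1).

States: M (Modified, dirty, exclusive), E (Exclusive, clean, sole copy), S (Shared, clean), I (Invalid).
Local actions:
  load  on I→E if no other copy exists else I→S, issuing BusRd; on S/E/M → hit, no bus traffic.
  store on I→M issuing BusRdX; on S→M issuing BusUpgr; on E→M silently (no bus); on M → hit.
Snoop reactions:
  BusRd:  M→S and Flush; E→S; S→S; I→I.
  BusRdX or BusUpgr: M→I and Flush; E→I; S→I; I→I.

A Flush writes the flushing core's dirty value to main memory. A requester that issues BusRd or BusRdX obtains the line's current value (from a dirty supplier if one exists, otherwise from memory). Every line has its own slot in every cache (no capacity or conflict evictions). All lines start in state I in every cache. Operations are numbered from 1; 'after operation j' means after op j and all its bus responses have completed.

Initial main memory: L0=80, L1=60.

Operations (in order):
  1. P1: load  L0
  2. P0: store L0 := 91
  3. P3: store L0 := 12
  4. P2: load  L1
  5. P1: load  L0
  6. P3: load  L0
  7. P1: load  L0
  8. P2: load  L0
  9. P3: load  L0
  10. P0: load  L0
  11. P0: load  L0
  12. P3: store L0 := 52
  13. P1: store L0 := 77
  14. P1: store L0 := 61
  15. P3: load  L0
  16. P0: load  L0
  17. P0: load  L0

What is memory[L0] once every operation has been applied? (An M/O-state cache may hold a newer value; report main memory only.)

1. P1: load  L0  bus=[BusRd]  L0: P0=I P1=E P2=I P3=I  mem[L0]=80
2. P0: store L0 := 91  bus=[BusRdX]  L0: P0=M P1=I P2=I P3=I  mem[L0]=80
3. P3: store L0 := 12  bus=[BusRdX,Flush]  L0: P0=I P1=I P2=I P3=M  mem[L0]=91
4. P2: load  L1  bus=[BusRd]  L1: P0=I P1=I P2=E P3=I  mem[L1]=60
5. P1: load  L0  bus=[BusRd,Flush]  L0: P0=I P1=S P2=I P3=S  mem[L0]=12
6. P3: load  L0  bus=[-]  L0: P0=I P1=S P2=I P3=S  mem[L0]=12
7. P1: load  L0  bus=[-]  L0: P0=I P1=S P2=I P3=S  mem[L0]=12
8. P2: load  L0  bus=[BusRd]  L0: P0=I P1=S P2=S P3=S  mem[L0]=12
9. P3: load  L0  bus=[-]  L0: P0=I P1=S P2=S P3=S  mem[L0]=12
10. P0: load  L0  bus=[BusRd]  L0: P0=S P1=S P2=S P3=S  mem[L0]=12
11. P0: load  L0  bus=[-]  L0: P0=S P1=S P2=S P3=S  mem[L0]=12
12. P3: store L0 := 52  bus=[BusUpgr]  L0: P0=I P1=I P2=I P3=M  mem[L0]=12
13. P1: store L0 := 77  bus=[BusRdX,Flush]  L0: P0=I P1=M P2=I P3=I  mem[L0]=52
14. P1: store L0 := 61  bus=[-]  L0: P0=I P1=M P2=I P3=I  mem[L0]=52
15. P3: load  L0  bus=[BusRd,Flush]  L0: P0=I P1=S P2=I P3=S  mem[L0]=61
16. P0: load  L0  bus=[BusRd]  L0: P0=S P1=S P2=I P3=S  mem[L0]=61
17. P0: load  L0  bus=[-]  L0: P0=S P1=S P2=I P3=S  mem[L0]=61

memory[L0] = 61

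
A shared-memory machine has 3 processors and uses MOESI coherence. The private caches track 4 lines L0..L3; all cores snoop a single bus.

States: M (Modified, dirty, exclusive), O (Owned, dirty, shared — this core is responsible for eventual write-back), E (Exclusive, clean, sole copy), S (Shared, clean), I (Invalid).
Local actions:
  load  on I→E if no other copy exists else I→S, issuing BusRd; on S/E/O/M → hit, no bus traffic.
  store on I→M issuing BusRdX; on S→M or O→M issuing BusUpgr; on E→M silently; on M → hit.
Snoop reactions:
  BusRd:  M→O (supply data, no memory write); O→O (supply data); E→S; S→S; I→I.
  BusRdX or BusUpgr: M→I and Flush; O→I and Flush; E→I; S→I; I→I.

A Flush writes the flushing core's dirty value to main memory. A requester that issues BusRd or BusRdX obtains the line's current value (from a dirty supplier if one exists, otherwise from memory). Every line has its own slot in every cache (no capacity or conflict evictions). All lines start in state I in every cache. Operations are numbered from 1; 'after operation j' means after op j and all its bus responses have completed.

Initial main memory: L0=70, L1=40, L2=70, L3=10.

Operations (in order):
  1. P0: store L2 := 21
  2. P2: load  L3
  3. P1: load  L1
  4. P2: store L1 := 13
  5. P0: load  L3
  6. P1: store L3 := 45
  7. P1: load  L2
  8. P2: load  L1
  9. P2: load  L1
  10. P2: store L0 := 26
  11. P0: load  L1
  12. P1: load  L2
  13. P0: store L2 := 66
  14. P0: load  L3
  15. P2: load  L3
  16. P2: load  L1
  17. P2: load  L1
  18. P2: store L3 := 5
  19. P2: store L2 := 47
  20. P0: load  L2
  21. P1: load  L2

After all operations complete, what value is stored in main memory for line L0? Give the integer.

memory[L0] = 70

[1] P0: store L2 := 21 | P0:M(21), P1:I, P2:I | bus: BusRdX
[2] P2: load  L3 | P0:I, P1:I, P2:E(10) | bus: BusRd
[3] P1: load  L1 | P0:I, P1:E(40), P2:I | bus: BusRd
[4] P2: store L1 := 13 | P0:I, P1:I, P2:M(13) | bus: BusRdX
[5] P0: load  L3 | P0:S(10), P1:I, P2:S(10) | bus: BusRd
[6] P1: store L3 := 45 | P0:I, P1:M(45), P2:I | bus: BusRdX
[7] P1: load  L2 | P0:O(21), P1:S(21), P2:I | bus: BusRd
[8] P2: load  L1 | P0:I, P1:I, P2:M(13) | bus: none
[9] P2: load  L1 | P0:I, P1:I, P2:M(13) | bus: none
[10] P2: store L0 := 26 | P0:I, P1:I, P2:M(26) | bus: BusRdX
[11] P0: load  L1 | P0:S(13), P1:I, P2:O(13) | bus: BusRd
[12] P1: load  L2 | P0:O(21), P1:S(21), P2:I | bus: none
[13] P0: store L2 := 66 | P0:M(66), P1:I, P2:I | bus: BusUpgr
[14] P0: load  L3 | P0:S(45), P1:O(45), P2:I | bus: BusRd
[15] P2: load  L3 | P0:S(45), P1:O(45), P2:S(45) | bus: BusRd
[16] P2: load  L1 | P0:S(13), P1:I, P2:O(13) | bus: none
[17] P2: load  L1 | P0:S(13), P1:I, P2:O(13) | bus: none
[18] P2: store L3 := 5 | P0:I, P1:I, P2:M(5) | bus: BusUpgr,Flush
[19] P2: store L2 := 47 | P0:I, P1:I, P2:M(47) | bus: BusRdX,Flush
[20] P0: load  L2 | P0:S(47), P1:I, P2:O(47) | bus: BusRd
[21] P1: load  L2 | P0:S(47), P1:S(47), P2:O(47) | bus: BusRd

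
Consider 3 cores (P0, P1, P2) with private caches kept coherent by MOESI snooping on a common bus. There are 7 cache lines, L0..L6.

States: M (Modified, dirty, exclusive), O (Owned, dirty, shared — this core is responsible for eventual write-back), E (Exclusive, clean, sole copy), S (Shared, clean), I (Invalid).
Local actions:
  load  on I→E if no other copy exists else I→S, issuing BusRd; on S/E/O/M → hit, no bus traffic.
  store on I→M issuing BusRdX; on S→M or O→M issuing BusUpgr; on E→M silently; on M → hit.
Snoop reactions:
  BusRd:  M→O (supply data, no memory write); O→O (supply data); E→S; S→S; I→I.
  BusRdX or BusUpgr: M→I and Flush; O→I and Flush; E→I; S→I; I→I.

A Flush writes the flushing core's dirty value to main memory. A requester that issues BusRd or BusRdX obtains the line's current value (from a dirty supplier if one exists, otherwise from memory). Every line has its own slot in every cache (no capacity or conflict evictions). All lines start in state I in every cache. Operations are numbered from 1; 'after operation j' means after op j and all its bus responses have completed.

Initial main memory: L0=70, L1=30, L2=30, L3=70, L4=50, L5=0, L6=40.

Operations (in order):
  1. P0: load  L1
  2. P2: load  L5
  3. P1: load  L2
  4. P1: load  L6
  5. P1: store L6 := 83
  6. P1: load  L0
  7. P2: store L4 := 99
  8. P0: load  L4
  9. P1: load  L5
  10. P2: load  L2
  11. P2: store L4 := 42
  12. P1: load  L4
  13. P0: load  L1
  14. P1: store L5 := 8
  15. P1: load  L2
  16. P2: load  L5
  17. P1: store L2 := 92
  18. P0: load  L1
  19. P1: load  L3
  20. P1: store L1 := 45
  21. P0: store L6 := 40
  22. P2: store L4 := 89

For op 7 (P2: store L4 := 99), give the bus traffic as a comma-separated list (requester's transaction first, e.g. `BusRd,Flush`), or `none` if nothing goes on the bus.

  op1 P0: load  L1 → E/I/I on L1; bus BusRd; mem=30
  op2 P2: load  L5 → I/I/E on L5; bus BusRd; mem=0
  op3 P1: load  L2 → I/E/I on L2; bus BusRd; mem=30
  op4 P1: load  L6 → I/E/I on L6; bus BusRd; mem=40
  op5 P1: store L6 := 83 → I/M/I on L6; bus (none); mem=40
  op6 P1: load  L0 → I/E/I on L0; bus BusRd; mem=70
  op7 P2: store L4 := 99 → I/I/M on L4; bus BusRdX; mem=50
  op8 P0: load  L4 → S/I/O on L4; bus BusRd; mem=50
  op9 P1: load  L5 → I/S/S on L5; bus BusRd; mem=0
  op10 P2: load  L2 → I/S/S on L2; bus BusRd; mem=30
  op11 P2: store L4 := 42 → I/I/M on L4; bus BusUpgr; mem=50
  op12 P1: load  L4 → I/S/O on L4; bus BusRd; mem=50
  op13 P0: load  L1 → E/I/I on L1; bus (none); mem=30
  op14 P1: store L5 := 8 → I/M/I on L5; bus BusUpgr; mem=0
  op15 P1: load  L2 → I/S/S on L2; bus (none); mem=30
  op16 P2: load  L5 → I/O/S on L5; bus BusRd; mem=0
  op17 P1: store L2 := 92 → I/M/I on L2; bus BusUpgr; mem=30
  op18 P0: load  L1 → E/I/I on L1; bus (none); mem=30
  op19 P1: load  L3 → I/E/I on L3; bus BusRd; mem=70
  op20 P1: store L1 := 45 → I/M/I on L1; bus BusRdX; mem=30
  op21 P0: store L6 := 40 → M/I/I on L6; bus BusRdX Flush; mem=83
  op22 P2: store L4 := 89 → I/I/M on L4; bus BusUpgr; mem=50

bus = BusRdX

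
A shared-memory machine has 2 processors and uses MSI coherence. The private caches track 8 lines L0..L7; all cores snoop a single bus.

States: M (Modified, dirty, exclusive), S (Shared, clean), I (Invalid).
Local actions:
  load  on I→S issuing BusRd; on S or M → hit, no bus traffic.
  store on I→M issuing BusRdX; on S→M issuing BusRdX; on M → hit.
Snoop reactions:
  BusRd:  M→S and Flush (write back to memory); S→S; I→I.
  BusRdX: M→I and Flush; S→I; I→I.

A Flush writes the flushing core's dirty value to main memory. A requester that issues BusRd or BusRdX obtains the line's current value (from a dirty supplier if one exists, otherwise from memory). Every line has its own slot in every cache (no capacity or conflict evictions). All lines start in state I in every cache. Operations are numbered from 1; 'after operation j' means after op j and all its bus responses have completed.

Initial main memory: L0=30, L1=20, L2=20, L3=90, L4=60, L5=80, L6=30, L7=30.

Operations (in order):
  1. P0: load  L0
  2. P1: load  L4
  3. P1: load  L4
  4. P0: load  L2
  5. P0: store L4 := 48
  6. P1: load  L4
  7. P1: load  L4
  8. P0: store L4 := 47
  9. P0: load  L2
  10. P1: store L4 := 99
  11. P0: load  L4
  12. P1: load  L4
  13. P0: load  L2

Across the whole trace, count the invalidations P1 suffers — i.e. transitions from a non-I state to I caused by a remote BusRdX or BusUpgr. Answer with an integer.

invalidations = 2

step 1: P0: load  L0  ⟶  SI  (L0)  txn=BusRd  M[L0]=30
step 2: P1: load  L4  ⟶  IS  (L4)  txn=BusRd  M[L4]=60
step 3: P1: load  L4  ⟶  IS  (L4)  txn=∅  M[L4]=60
step 4: P0: load  L2  ⟶  SI  (L2)  txn=BusRd  M[L2]=20
step 5: P0: store L4 := 48  ⟶  MI  (L4)  txn=BusRdX  M[L4]=60
step 6: P1: load  L4  ⟶  SS  (L4)  txn=BusRd+Flush  M[L4]=48
step 7: P1: load  L4  ⟶  SS  (L4)  txn=∅  M[L4]=48
step 8: P0: store L4 := 47  ⟶  MI  (L4)  txn=BusRdX  M[L4]=48
step 9: P0: load  L2  ⟶  SI  (L2)  txn=∅  M[L2]=20
step 10: P1: store L4 := 99  ⟶  IM  (L4)  txn=BusRdX+Flush  M[L4]=47
step 11: P0: load  L4  ⟶  SS  (L4)  txn=BusRd+Flush  M[L4]=99
step 12: P1: load  L4  ⟶  SS  (L4)  txn=∅  M[L4]=99
step 13: P0: load  L2  ⟶  SI  (L2)  txn=∅  M[L2]=20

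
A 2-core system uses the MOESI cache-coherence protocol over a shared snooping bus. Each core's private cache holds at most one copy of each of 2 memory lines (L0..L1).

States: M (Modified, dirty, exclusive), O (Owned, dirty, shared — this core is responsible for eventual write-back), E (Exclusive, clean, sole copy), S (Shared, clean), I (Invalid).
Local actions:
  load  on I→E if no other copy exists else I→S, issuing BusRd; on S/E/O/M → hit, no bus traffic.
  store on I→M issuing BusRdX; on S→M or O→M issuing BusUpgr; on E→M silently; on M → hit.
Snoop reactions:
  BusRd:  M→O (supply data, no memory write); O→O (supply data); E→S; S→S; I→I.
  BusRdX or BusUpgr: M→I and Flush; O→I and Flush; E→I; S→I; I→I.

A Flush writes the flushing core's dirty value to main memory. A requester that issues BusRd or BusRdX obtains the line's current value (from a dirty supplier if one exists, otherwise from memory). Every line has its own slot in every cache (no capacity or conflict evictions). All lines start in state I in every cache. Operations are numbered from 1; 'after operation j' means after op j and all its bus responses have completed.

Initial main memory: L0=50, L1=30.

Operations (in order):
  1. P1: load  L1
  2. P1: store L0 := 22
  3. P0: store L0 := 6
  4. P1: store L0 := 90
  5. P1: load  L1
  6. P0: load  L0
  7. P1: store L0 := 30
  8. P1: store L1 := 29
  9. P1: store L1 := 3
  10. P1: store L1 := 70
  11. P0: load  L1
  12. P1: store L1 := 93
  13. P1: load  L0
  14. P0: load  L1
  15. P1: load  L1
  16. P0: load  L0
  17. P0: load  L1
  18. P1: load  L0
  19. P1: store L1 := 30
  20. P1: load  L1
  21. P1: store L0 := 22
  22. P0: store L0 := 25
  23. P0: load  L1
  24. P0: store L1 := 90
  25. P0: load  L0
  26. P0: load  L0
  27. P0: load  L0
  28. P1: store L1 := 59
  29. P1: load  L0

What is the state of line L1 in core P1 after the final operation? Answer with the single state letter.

state = M

step 1: P1: load  L1  ⟶  IE  (L1)  txn=BusRd  M[L1]=30
step 2: P1: store L0 := 22  ⟶  IM  (L0)  txn=BusRdX  M[L0]=50
step 3: P0: store L0 := 6  ⟶  MI  (L0)  txn=BusRdX+Flush  M[L0]=22
step 4: P1: store L0 := 90  ⟶  IM  (L0)  txn=BusRdX+Flush  M[L0]=6
step 5: P1: load  L1  ⟶  IE  (L1)  txn=∅  M[L1]=30
step 6: P0: load  L0  ⟶  SO  (L0)  txn=BusRd  M[L0]=6
step 7: P1: store L0 := 30  ⟶  IM  (L0)  txn=BusUpgr  M[L0]=6
step 8: P1: store L1 := 29  ⟶  IM  (L1)  txn=∅  M[L1]=30
step 9: P1: store L1 := 3  ⟶  IM  (L1)  txn=∅  M[L1]=30
step 10: P1: store L1 := 70  ⟶  IM  (L1)  txn=∅  M[L1]=30
step 11: P0: load  L1  ⟶  SO  (L1)  txn=BusRd  M[L1]=30
step 12: P1: store L1 := 93  ⟶  IM  (L1)  txn=BusUpgr  M[L1]=30
step 13: P1: load  L0  ⟶  IM  (L0)  txn=∅  M[L0]=6
step 14: P0: load  L1  ⟶  SO  (L1)  txn=BusRd  M[L1]=30
step 15: P1: load  L1  ⟶  SO  (L1)  txn=∅  M[L1]=30
step 16: P0: load  L0  ⟶  SO  (L0)  txn=BusRd  M[L0]=6
step 17: P0: load  L1  ⟶  SO  (L1)  txn=∅  M[L1]=30
step 18: P1: load  L0  ⟶  SO  (L0)  txn=∅  M[L0]=6
step 19: P1: store L1 := 30  ⟶  IM  (L1)  txn=BusUpgr  M[L1]=30
step 20: P1: load  L1  ⟶  IM  (L1)  txn=∅  M[L1]=30
step 21: P1: store L0 := 22  ⟶  IM  (L0)  txn=BusUpgr  M[L0]=6
step 22: P0: store L0 := 25  ⟶  MI  (L0)  txn=BusRdX+Flush  M[L0]=22
step 23: P0: load  L1  ⟶  SO  (L1)  txn=BusRd  M[L1]=30
step 24: P0: store L1 := 90  ⟶  MI  (L1)  txn=BusUpgr+Flush  M[L1]=30
step 25: P0: load  L0  ⟶  MI  (L0)  txn=∅  M[L0]=22
step 26: P0: load  L0  ⟶  MI  (L0)  txn=∅  M[L0]=22
step 27: P0: load  L0  ⟶  MI  (L0)  txn=∅  M[L0]=22
step 28: P1: store L1 := 59  ⟶  IM  (L1)  txn=BusRdX+Flush  M[L1]=90
step 29: P1: load  L0  ⟶  OS  (L0)  txn=BusRd  M[L0]=22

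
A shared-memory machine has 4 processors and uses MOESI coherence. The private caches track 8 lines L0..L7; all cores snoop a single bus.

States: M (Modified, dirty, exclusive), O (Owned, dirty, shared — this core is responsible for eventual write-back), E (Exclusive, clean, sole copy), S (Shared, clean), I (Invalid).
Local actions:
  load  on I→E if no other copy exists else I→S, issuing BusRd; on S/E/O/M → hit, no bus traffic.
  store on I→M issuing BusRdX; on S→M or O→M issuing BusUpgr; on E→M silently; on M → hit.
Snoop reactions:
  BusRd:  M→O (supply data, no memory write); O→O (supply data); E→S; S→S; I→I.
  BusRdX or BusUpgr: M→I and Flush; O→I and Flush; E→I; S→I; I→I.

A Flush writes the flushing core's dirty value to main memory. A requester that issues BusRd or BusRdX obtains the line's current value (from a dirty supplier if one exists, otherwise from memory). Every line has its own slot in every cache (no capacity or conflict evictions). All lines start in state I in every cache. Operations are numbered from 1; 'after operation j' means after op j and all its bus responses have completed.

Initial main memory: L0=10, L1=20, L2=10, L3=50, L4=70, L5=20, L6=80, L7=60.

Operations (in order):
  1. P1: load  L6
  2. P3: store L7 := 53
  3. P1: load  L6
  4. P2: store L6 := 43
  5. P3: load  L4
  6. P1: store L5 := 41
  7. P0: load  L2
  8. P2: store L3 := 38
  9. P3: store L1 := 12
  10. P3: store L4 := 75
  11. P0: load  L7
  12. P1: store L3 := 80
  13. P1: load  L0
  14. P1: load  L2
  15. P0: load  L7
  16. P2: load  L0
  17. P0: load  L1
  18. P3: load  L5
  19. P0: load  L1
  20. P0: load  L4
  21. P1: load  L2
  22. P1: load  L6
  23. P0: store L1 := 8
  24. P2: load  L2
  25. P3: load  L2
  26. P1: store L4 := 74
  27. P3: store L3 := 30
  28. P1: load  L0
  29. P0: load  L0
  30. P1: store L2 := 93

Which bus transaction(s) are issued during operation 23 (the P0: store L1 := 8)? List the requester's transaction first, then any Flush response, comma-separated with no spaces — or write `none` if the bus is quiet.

  op1 P1: load  L6 → I/E/I/I on L6; bus BusRd; mem=80
  op2 P3: store L7 := 53 → I/I/I/M on L7; bus BusRdX; mem=60
  op3 P1: load  L6 → I/E/I/I on L6; bus (none); mem=80
  op4 P2: store L6 := 43 → I/I/M/I on L6; bus BusRdX; mem=80
  op5 P3: load  L4 → I/I/I/E on L4; bus BusRd; mem=70
  op6 P1: store L5 := 41 → I/M/I/I on L5; bus BusRdX; mem=20
  op7 P0: load  L2 → E/I/I/I on L2; bus BusRd; mem=10
  op8 P2: store L3 := 38 → I/I/M/I on L3; bus BusRdX; mem=50
  op9 P3: store L1 := 12 → I/I/I/M on L1; bus BusRdX; mem=20
  op10 P3: store L4 := 75 → I/I/I/M on L4; bus (none); mem=70
  op11 P0: load  L7 → S/I/I/O on L7; bus BusRd; mem=60
  op12 P1: store L3 := 80 → I/M/I/I on L3; bus BusRdX Flush; mem=38
  op13 P1: load  L0 → I/E/I/I on L0; bus BusRd; mem=10
  op14 P1: load  L2 → S/S/I/I on L2; bus BusRd; mem=10
  op15 P0: load  L7 → S/I/I/O on L7; bus (none); mem=60
  op16 P2: load  L0 → I/S/S/I on L0; bus BusRd; mem=10
  op17 P0: load  L1 → S/I/I/O on L1; bus BusRd; mem=20
  op18 P3: load  L5 → I/O/I/S on L5; bus BusRd; mem=20
  op19 P0: load  L1 → S/I/I/O on L1; bus (none); mem=20
  op20 P0: load  L4 → S/I/I/O on L4; bus BusRd; mem=70
  op21 P1: load  L2 → S/S/I/I on L2; bus (none); mem=10
  op22 P1: load  L6 → I/S/O/I on L6; bus BusRd; mem=80
  op23 P0: store L1 := 8 → M/I/I/I on L1; bus BusUpgr Flush; mem=12
  op24 P2: load  L2 → S/S/S/I on L2; bus BusRd; mem=10
  op25 P3: load  L2 → S/S/S/S on L2; bus BusRd; mem=10
  op26 P1: store L4 := 74 → I/M/I/I on L4; bus BusRdX Flush; mem=75
  op27 P3: store L3 := 30 → I/I/I/M on L3; bus BusRdX Flush; mem=80
  op28 P1: load  L0 → I/S/S/I on L0; bus (none); mem=10
  op29 P0: load  L0 → S/S/S/I on L0; bus BusRd; mem=10
  op30 P1: store L2 := 93 → I/M/I/I on L2; bus BusUpgr; mem=10

bus = BusUpgr,Flush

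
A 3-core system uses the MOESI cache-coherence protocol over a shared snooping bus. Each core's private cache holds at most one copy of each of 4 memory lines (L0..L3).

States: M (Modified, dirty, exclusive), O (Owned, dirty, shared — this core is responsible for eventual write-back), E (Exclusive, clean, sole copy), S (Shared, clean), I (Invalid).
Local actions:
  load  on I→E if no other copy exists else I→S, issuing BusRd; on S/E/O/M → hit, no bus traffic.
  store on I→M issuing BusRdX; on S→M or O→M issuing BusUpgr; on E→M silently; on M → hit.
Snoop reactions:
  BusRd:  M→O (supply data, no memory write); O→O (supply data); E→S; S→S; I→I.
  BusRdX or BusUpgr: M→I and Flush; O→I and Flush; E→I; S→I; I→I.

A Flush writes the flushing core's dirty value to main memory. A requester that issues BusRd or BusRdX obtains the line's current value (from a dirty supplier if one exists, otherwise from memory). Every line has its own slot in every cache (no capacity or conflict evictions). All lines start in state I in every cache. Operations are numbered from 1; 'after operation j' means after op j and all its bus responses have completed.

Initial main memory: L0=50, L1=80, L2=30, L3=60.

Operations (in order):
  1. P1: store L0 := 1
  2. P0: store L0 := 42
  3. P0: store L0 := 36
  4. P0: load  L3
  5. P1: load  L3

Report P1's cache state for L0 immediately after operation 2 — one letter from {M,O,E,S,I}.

state = I

step 1: P1: store L0 := 1  ⟶  IMI  (L0)  txn=BusRdX  M[L0]=50
step 2: P0: store L0 := 42  ⟶  MII  (L0)  txn=BusRdX+Flush  M[L0]=1
step 3: P0: store L0 := 36  ⟶  MII  (L0)  txn=∅  M[L0]=1
step 4: P0: load  L3  ⟶  EII  (L3)  txn=BusRd  M[L3]=60
step 5: P1: load  L3  ⟶  SSI  (L3)  txn=BusRd  M[L3]=60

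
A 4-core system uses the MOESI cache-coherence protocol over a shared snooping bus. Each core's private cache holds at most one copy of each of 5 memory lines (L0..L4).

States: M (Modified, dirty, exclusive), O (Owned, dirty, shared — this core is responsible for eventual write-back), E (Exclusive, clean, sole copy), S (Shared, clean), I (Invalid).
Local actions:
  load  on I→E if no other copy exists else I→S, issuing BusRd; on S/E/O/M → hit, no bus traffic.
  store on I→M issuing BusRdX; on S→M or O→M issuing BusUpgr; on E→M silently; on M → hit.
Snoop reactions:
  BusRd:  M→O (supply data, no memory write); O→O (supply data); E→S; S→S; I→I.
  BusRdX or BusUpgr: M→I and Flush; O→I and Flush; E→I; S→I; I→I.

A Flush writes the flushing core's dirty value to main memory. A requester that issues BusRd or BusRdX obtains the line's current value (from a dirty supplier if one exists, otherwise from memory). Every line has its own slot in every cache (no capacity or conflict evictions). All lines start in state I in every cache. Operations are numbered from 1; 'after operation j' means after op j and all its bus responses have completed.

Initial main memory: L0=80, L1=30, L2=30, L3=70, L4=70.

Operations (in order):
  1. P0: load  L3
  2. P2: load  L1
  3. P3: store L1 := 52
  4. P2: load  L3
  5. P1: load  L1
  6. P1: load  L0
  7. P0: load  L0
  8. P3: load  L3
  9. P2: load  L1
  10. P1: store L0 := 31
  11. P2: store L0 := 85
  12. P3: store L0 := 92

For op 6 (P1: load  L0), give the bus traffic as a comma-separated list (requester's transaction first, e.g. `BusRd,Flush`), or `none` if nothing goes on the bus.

bus = BusRd

step 1: P0: load  L3  ⟶  EIII  (L3)  txn=BusRd  M[L3]=70
step 2: P2: load  L1  ⟶  IIEI  (L1)  txn=BusRd  M[L1]=30
step 3: P3: store L1 := 52  ⟶  IIIM  (L1)  txn=BusRdX  M[L1]=30
step 4: P2: load  L3  ⟶  SISI  (L3)  txn=BusRd  M[L3]=70
step 5: P1: load  L1  ⟶  ISIO  (L1)  txn=BusRd  M[L1]=30
step 6: P1: load  L0  ⟶  IEII  (L0)  txn=BusRd  M[L0]=80
step 7: P0: load  L0  ⟶  SSII  (L0)  txn=BusRd  M[L0]=80
step 8: P3: load  L3  ⟶  SISS  (L3)  txn=BusRd  M[L3]=70
step 9: P2: load  L1  ⟶  ISSO  (L1)  txn=BusRd  M[L1]=30
step 10: P1: store L0 := 31  ⟶  IMII  (L0)  txn=BusUpgr  M[L0]=80
step 11: P2: store L0 := 85  ⟶  IIMI  (L0)  txn=BusRdX+Flush  M[L0]=31
step 12: P3: store L0 := 92  ⟶  IIIM  (L0)  txn=BusRdX+Flush  M[L0]=85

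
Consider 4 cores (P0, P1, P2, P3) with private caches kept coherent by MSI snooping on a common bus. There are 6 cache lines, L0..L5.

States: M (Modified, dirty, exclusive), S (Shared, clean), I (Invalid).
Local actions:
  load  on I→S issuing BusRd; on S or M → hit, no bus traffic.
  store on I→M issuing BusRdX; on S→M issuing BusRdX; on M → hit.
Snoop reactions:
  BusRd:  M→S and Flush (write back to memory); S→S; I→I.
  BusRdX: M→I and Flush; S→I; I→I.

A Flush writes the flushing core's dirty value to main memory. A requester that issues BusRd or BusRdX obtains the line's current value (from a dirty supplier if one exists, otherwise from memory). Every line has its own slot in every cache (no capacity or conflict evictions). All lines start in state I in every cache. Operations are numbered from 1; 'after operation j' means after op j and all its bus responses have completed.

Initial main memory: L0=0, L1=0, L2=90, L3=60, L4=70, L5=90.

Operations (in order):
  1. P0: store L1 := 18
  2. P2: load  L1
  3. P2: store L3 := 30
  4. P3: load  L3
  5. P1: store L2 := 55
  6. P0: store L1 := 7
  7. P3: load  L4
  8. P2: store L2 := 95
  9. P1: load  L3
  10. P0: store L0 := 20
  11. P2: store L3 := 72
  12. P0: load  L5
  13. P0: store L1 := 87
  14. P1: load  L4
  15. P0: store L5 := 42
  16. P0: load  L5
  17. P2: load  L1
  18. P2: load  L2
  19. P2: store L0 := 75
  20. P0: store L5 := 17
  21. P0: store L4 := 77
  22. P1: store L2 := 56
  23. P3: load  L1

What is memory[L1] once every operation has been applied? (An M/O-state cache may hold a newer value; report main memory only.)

  op1 P0: store L1 := 18 → M/I/I/I on L1; bus BusRdX; mem=0
  op2 P2: load  L1 → S/I/S/I on L1; bus BusRd Flush; mem=18
  op3 P2: store L3 := 30 → I/I/M/I on L3; bus BusRdX; mem=60
  op4 P3: load  L3 → I/I/S/S on L3; bus BusRd Flush; mem=30
  op5 P1: store L2 := 55 → I/M/I/I on L2; bus BusRdX; mem=90
  op6 P0: store L1 := 7 → M/I/I/I on L1; bus BusRdX; mem=18
  op7 P3: load  L4 → I/I/I/S on L4; bus BusRd; mem=70
  op8 P2: store L2 := 95 → I/I/M/I on L2; bus BusRdX Flush; mem=55
  op9 P1: load  L3 → I/S/S/S on L3; bus BusRd; mem=30
  op10 P0: store L0 := 20 → M/I/I/I on L0; bus BusRdX; mem=0
  op11 P2: store L3 := 72 → I/I/M/I on L3; bus BusRdX; mem=30
  op12 P0: load  L5 → S/I/I/I on L5; bus BusRd; mem=90
  op13 P0: store L1 := 87 → M/I/I/I on L1; bus (none); mem=18
  op14 P1: load  L4 → I/S/I/S on L4; bus BusRd; mem=70
  op15 P0: store L5 := 42 → M/I/I/I on L5; bus BusRdX; mem=90
  op16 P0: load  L5 → M/I/I/I on L5; bus (none); mem=90
  op17 P2: load  L1 → S/I/S/I on L1; bus BusRd Flush; mem=87
  op18 P2: load  L2 → I/I/M/I on L2; bus (none); mem=55
  op19 P2: store L0 := 75 → I/I/M/I on L0; bus BusRdX Flush; mem=20
  op20 P0: store L5 := 17 → M/I/I/I on L5; bus (none); mem=90
  op21 P0: store L4 := 77 → M/I/I/I on L4; bus BusRdX; mem=70
  op22 P1: store L2 := 56 → I/M/I/I on L2; bus BusRdX Flush; mem=95
  op23 P3: load  L1 → S/I/S/S on L1; bus BusRd; mem=87

memory[L1] = 87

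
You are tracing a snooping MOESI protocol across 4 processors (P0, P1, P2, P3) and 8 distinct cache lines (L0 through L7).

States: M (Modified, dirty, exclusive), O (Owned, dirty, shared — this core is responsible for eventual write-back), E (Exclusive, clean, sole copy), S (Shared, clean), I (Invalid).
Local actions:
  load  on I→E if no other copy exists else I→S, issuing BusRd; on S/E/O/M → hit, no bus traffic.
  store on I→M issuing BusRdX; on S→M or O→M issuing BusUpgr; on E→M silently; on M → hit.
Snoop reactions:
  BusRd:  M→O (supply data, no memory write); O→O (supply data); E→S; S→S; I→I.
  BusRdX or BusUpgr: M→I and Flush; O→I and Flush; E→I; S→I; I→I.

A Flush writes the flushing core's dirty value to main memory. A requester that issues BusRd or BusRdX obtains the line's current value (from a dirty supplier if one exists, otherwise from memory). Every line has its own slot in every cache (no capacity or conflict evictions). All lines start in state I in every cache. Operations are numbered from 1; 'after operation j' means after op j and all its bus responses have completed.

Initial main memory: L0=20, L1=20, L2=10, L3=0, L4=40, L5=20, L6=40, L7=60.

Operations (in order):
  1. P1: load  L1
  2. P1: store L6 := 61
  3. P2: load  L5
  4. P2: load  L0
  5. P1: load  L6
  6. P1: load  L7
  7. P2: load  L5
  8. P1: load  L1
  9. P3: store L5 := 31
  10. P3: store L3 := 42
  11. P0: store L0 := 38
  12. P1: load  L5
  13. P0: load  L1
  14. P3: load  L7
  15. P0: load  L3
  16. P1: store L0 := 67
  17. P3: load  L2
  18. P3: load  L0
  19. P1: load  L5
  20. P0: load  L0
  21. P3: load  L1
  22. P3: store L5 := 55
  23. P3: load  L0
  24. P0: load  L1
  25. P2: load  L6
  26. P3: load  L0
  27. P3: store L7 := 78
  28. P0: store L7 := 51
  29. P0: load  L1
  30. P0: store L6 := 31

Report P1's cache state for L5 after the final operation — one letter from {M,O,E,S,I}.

step 1: P1: load  L1  ⟶  IEII  (L1)  txn=BusRd  M[L1]=20
step 2: P1: store L6 := 61  ⟶  IMII  (L6)  txn=BusRdX  M[L6]=40
step 3: P2: load  L5  ⟶  IIEI  (L5)  txn=BusRd  M[L5]=20
step 4: P2: load  L0  ⟶  IIEI  (L0)  txn=BusRd  M[L0]=20
step 5: P1: load  L6  ⟶  IMII  (L6)  txn=∅  M[L6]=40
step 6: P1: load  L7  ⟶  IEII  (L7)  txn=BusRd  M[L7]=60
step 7: P2: load  L5  ⟶  IIEI  (L5)  txn=∅  M[L5]=20
step 8: P1: load  L1  ⟶  IEII  (L1)  txn=∅  M[L1]=20
step 9: P3: store L5 := 31  ⟶  IIIM  (L5)  txn=BusRdX  M[L5]=20
step 10: P3: store L3 := 42  ⟶  IIIM  (L3)  txn=BusRdX  M[L3]=0
step 11: P0: store L0 := 38  ⟶  MIII  (L0)  txn=BusRdX  M[L0]=20
step 12: P1: load  L5  ⟶  ISIO  (L5)  txn=BusRd  M[L5]=20
step 13: P0: load  L1  ⟶  SSII  (L1)  txn=BusRd  M[L1]=20
step 14: P3: load  L7  ⟶  ISIS  (L7)  txn=BusRd  M[L7]=60
step 15: P0: load  L3  ⟶  SIIO  (L3)  txn=BusRd  M[L3]=0
step 16: P1: store L0 := 67  ⟶  IMII  (L0)  txn=BusRdX+Flush  M[L0]=38
step 17: P3: load  L2  ⟶  IIIE  (L2)  txn=BusRd  M[L2]=10
step 18: P3: load  L0  ⟶  IOIS  (L0)  txn=BusRd  M[L0]=38
step 19: P1: load  L5  ⟶  ISIO  (L5)  txn=∅  M[L5]=20
step 20: P0: load  L0  ⟶  SOIS  (L0)  txn=BusRd  M[L0]=38
step 21: P3: load  L1  ⟶  SSIS  (L1)  txn=BusRd  M[L1]=20
step 22: P3: store L5 := 55  ⟶  IIIM  (L5)  txn=BusUpgr  M[L5]=20
step 23: P3: load  L0  ⟶  SOIS  (L0)  txn=∅  M[L0]=38
step 24: P0: load  L1  ⟶  SSIS  (L1)  txn=∅  M[L1]=20
step 25: P2: load  L6  ⟶  IOSI  (L6)  txn=BusRd  M[L6]=40
step 26: P3: load  L0  ⟶  SOIS  (L0)  txn=∅  M[L0]=38
step 27: P3: store L7 := 78  ⟶  IIIM  (L7)  txn=BusUpgr  M[L7]=60
step 28: P0: store L7 := 51  ⟶  MIII  (L7)  txn=BusRdX+Flush  M[L7]=78
step 29: P0: load  L1  ⟶  SSIS  (L1)  txn=∅  M[L1]=20
step 30: P0: store L6 := 31  ⟶  MIII  (L6)  txn=BusRdX+Flush  M[L6]=61

state = I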